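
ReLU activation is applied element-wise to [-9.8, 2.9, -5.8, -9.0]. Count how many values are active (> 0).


ReLU(x) = max(0, x) for each element:
ReLU(-9.8) = 0
ReLU(2.9) = 2.9
ReLU(-5.8) = 0
ReLU(-9.0) = 0
Active neurons (>0): 1

1


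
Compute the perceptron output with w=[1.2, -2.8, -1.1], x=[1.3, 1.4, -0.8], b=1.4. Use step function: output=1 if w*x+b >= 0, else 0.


z = w . x + b
= 1.2*1.3 + -2.8*1.4 + -1.1*-0.8 + 1.4
= 1.56 + -3.92 + 0.88 + 1.4
= -1.48 + 1.4
= -0.08
Since z = -0.08 < 0, output = 0

0


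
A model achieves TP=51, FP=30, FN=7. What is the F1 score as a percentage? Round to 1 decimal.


Precision = TP / (TP + FP) = 51 / 81 = 0.6296
Recall = TP / (TP + FN) = 51 / 58 = 0.8793
F1 = 2 * P * R / (P + R)
= 2 * 0.6296 * 0.8793 / (0.6296 + 0.8793)
= 1.1073 / 1.5089
= 0.7338
As percentage: 73.4%

73.4


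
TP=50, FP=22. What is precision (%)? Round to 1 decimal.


Precision = TP / (TP + FP) * 100
= 50 / (50 + 22)
= 50 / 72
= 0.6944
= 69.4%

69.4


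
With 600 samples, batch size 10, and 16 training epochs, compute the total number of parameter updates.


Iterations per epoch = 600 / 10 = 60
Total updates = iterations_per_epoch * epochs
= 60 * 16
= 960

960


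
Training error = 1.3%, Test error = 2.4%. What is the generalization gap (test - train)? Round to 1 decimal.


Generalization gap = test_error - train_error
= 2.4 - 1.3
= 1.1%
A small gap suggests good generalization.

1.1


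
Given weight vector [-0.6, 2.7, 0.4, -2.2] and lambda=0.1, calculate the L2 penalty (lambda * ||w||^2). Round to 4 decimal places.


Squaring each weight:
(-0.6)^2 = 0.36
2.7^2 = 7.29
0.4^2 = 0.16
(-2.2)^2 = 4.84
Sum of squares = 12.65
Penalty = 0.1 * 12.65 = 1.2650

1.2650


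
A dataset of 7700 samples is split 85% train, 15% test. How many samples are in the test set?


Train samples = 7700 * 85% = 6545
Test samples = 7700 - 6545
= 1155

1155


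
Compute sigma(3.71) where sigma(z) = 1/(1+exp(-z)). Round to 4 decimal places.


sigmoid(z) = 1 / (1 + exp(-z))
exp(-(3.71)) = exp(-3.71) = 0.0245
1 + 0.0245 = 1.0245
1 / 1.0245 = 0.9761

0.9761


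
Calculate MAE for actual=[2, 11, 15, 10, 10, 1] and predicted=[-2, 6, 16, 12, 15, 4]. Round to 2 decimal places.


Absolute errors: [4, 5, 1, 2, 5, 3]
Sum of absolute errors = 20
MAE = 20 / 6 = 3.33

3.33


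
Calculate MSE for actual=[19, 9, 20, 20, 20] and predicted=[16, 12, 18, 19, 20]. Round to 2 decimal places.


Differences: [3, -3, 2, 1, 0]
Squared errors: [9, 9, 4, 1, 0]
Sum of squared errors = 23
MSE = 23 / 5 = 4.60

4.60


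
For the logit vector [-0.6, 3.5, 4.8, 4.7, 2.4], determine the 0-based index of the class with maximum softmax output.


Softmax is a monotonic transformation, so it preserves the argmax.
We need to find the index of the maximum logit.
Index 0: -0.6
Index 1: 3.5
Index 2: 4.8
Index 3: 4.7
Index 4: 2.4
Maximum logit = 4.8 at index 2

2


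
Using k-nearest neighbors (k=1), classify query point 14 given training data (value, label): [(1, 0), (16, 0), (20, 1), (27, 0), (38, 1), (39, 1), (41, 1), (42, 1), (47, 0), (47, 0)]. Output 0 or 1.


Distances from query 14:
Point 16 (class 0): distance = 2
K=1 nearest neighbors: classes = [0]
Votes for class 1: 0 / 1
Majority vote => class 0

0


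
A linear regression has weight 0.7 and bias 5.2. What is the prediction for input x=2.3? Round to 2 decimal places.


y = 0.7 * 2.3 + (5.2)
= 1.61 + (5.2)
= 6.81

6.81


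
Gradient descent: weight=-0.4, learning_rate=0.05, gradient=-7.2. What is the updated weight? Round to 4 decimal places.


w_new = w_old - lr * gradient
= -0.4 - 0.05 * -7.2
= -0.4 - (-0.36)
= -0.0400

-0.0400


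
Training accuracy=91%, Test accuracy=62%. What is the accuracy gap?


Gap = train_accuracy - test_accuracy
= 91 - 62
= 29%
This large gap strongly indicates overfitting.

29


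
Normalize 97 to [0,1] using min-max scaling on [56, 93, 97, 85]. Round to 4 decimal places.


Min = 56, Max = 97
Range = 97 - 56 = 41
Scaled = (x - min) / (max - min)
= (97 - 56) / 41
= 41 / 41
= 1.0000

1.0000


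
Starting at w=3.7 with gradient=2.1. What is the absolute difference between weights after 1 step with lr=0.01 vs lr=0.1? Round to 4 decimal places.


With lr=0.01: w_new = 3.7 - 0.01 * 2.1 = 3.679
With lr=0.1: w_new = 3.7 - 0.1 * 2.1 = 3.49
Absolute difference = |3.679 - 3.49|
= 0.1890

0.1890


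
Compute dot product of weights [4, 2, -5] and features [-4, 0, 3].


Element-wise products:
4 * -4 = -16
2 * 0 = 0
-5 * 3 = -15
Sum = -16 + 0 + -15
= -31

-31


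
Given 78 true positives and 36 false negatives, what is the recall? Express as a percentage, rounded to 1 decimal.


Recall = TP / (TP + FN) * 100
= 78 / (78 + 36)
= 78 / 114
= 0.6842
= 68.4%

68.4


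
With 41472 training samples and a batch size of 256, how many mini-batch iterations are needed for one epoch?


Iterations per epoch = dataset_size / batch_size
= 41472 / 256
= 162

162


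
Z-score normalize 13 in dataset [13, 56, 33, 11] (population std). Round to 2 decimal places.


Mean = (13 + 56 + 33 + 11) / 4 = 28.25
Variance = sum((x_i - mean)^2) / n = 330.6875
Std = sqrt(330.6875) = 18.1848
Z = (x - mean) / std
= (13 - 28.25) / 18.1848
= -15.25 / 18.1848
= -0.84

-0.84


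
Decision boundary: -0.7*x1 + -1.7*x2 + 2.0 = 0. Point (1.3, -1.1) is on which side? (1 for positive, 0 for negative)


Compute -0.7 * 1.3 + -1.7 * -1.1 + 2.0
= -0.91 + 1.87 + 2.0
= 2.96
Since 2.96 >= 0, the point is on the positive side.

1


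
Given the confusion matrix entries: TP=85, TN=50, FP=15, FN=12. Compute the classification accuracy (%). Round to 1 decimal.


Accuracy = (TP + TN) / (TP + TN + FP + FN) * 100
= (85 + 50) / (85 + 50 + 15 + 12)
= 135 / 162
= 0.8333
= 83.3%

83.3


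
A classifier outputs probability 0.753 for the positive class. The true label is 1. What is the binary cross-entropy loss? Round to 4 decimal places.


For y=1: Loss = -log(p)
= -log(0.753)
= -(-0.2837)
= 0.2837

0.2837


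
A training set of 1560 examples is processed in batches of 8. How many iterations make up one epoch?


Iterations per epoch = dataset_size / batch_size
= 1560 / 8
= 195

195


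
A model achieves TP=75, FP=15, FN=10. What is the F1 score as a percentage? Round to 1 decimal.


Precision = TP / (TP + FP) = 75 / 90 = 0.8333
Recall = TP / (TP + FN) = 75 / 85 = 0.8824
F1 = 2 * P * R / (P + R)
= 2 * 0.8333 * 0.8824 / (0.8333 + 0.8824)
= 1.4706 / 1.7157
= 0.8571
As percentage: 85.7%

85.7


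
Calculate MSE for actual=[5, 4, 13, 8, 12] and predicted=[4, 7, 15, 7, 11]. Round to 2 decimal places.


Differences: [1, -3, -2, 1, 1]
Squared errors: [1, 9, 4, 1, 1]
Sum of squared errors = 16
MSE = 16 / 5 = 3.20

3.20


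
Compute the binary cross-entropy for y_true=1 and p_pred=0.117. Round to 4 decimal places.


For y=1: Loss = -log(p)
= -log(0.117)
= -(-2.1456)
= 2.1456

2.1456


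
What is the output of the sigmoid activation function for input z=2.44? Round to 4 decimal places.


sigmoid(z) = 1 / (1 + exp(-z))
exp(-(2.44)) = exp(-2.44) = 0.0872
1 + 0.0872 = 1.0872
1 / 1.0872 = 0.9198

0.9198


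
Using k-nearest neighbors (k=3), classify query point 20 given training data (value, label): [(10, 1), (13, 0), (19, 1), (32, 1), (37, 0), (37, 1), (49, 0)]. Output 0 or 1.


Distances from query 20:
Point 19 (class 1): distance = 1
Point 13 (class 0): distance = 7
Point 10 (class 1): distance = 10
K=3 nearest neighbors: classes = [1, 0, 1]
Votes for class 1: 2 / 3
Majority vote => class 1

1


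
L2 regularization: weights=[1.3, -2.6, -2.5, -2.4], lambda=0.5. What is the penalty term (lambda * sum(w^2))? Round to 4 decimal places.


Squaring each weight:
1.3^2 = 1.69
(-2.6)^2 = 6.76
(-2.5)^2 = 6.25
(-2.4)^2 = 5.76
Sum of squares = 20.46
Penalty = 0.5 * 20.46 = 10.2300

10.2300


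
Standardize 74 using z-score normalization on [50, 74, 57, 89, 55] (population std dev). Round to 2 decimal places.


Mean = (50 + 74 + 57 + 89 + 55) / 5 = 65.0
Variance = sum((x_i - mean)^2) / n = 209.2
Std = sqrt(209.2) = 14.4637
Z = (x - mean) / std
= (74 - 65.0) / 14.4637
= 9.0 / 14.4637
= 0.62

0.62


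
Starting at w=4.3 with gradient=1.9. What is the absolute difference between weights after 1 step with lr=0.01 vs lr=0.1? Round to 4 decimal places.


With lr=0.01: w_new = 4.3 - 0.01 * 1.9 = 4.281
With lr=0.1: w_new = 4.3 - 0.1 * 1.9 = 4.11
Absolute difference = |4.281 - 4.11|
= 0.1710

0.1710


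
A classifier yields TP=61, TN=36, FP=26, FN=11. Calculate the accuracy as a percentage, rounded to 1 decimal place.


Accuracy = (TP + TN) / (TP + TN + FP + FN) * 100
= (61 + 36) / (61 + 36 + 26 + 11)
= 97 / 134
= 0.7239
= 72.4%

72.4


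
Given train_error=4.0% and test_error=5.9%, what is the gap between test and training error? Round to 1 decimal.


Generalization gap = test_error - train_error
= 5.9 - 4.0
= 1.9%
A small gap suggests good generalization.

1.9


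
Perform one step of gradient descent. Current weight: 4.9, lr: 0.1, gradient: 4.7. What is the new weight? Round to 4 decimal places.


w_new = w_old - lr * gradient
= 4.9 - 0.1 * 4.7
= 4.9 - (0.47)
= 4.4300

4.4300


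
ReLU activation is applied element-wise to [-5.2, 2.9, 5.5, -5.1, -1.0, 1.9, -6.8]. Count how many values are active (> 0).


ReLU(x) = max(0, x) for each element:
ReLU(-5.2) = 0
ReLU(2.9) = 2.9
ReLU(5.5) = 5.5
ReLU(-5.1) = 0
ReLU(-1.0) = 0
ReLU(1.9) = 1.9
ReLU(-6.8) = 0
Active neurons (>0): 3

3


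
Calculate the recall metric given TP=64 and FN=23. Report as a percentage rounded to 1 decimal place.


Recall = TP / (TP + FN) * 100
= 64 / (64 + 23)
= 64 / 87
= 0.7356
= 73.6%

73.6


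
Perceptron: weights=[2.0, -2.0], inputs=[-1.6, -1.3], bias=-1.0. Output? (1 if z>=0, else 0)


z = w . x + b
= 2.0*-1.6 + -2.0*-1.3 + -1.0
= -3.2 + 2.6 + -1.0
= -0.6 + -1.0
= -1.6
Since z = -1.6 < 0, output = 0

0


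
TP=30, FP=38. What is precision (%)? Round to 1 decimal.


Precision = TP / (TP + FP) * 100
= 30 / (30 + 38)
= 30 / 68
= 0.4412
= 44.1%

44.1


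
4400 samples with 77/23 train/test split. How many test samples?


Train samples = 4400 * 77% = 3388
Test samples = 4400 - 3388
= 1012

1012


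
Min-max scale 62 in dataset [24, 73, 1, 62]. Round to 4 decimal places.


Min = 1, Max = 73
Range = 73 - 1 = 72
Scaled = (x - min) / (max - min)
= (62 - 1) / 72
= 61 / 72
= 0.8472

0.8472


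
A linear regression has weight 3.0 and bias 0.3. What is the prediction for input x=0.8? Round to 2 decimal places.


y = 3.0 * 0.8 + (0.3)
= 2.4 + (0.3)
= 2.70

2.70


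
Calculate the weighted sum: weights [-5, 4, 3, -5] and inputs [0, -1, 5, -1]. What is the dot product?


Element-wise products:
-5 * 0 = 0
4 * -1 = -4
3 * 5 = 15
-5 * -1 = 5
Sum = 0 + -4 + 15 + 5
= 16

16


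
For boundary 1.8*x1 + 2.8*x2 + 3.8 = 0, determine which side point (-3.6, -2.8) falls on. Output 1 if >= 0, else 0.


Compute 1.8 * -3.6 + 2.8 * -2.8 + 3.8
= -6.48 + -7.84 + 3.8
= -10.52
Since -10.52 < 0, the point is on the negative side.

0


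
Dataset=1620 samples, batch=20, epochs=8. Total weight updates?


Iterations per epoch = 1620 / 20 = 81
Total updates = iterations_per_epoch * epochs
= 81 * 8
= 648

648


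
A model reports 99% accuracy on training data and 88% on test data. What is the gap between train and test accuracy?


Gap = train_accuracy - test_accuracy
= 99 - 88
= 11%
This gap suggests the model is overfitting.

11


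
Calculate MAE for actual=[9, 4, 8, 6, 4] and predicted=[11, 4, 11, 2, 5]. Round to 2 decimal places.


Absolute errors: [2, 0, 3, 4, 1]
Sum of absolute errors = 10
MAE = 10 / 5 = 2.00

2.00


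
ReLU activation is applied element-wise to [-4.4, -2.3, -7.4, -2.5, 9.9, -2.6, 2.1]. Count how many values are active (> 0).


ReLU(x) = max(0, x) for each element:
ReLU(-4.4) = 0
ReLU(-2.3) = 0
ReLU(-7.4) = 0
ReLU(-2.5) = 0
ReLU(9.9) = 9.9
ReLU(-2.6) = 0
ReLU(2.1) = 2.1
Active neurons (>0): 2

2


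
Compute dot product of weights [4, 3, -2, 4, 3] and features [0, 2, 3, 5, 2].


Element-wise products:
4 * 0 = 0
3 * 2 = 6
-2 * 3 = -6
4 * 5 = 20
3 * 2 = 6
Sum = 0 + 6 + -6 + 20 + 6
= 26

26


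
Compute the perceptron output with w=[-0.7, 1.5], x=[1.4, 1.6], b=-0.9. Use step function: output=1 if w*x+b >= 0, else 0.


z = w . x + b
= -0.7*1.4 + 1.5*1.6 + -0.9
= -0.98 + 2.4 + -0.9
= 1.42 + -0.9
= 0.52
Since z = 0.52 >= 0, output = 1

1


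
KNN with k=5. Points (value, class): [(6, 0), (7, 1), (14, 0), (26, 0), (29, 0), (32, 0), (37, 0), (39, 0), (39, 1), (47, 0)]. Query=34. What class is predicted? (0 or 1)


Distances from query 34:
Point 32 (class 0): distance = 2
Point 37 (class 0): distance = 3
Point 29 (class 0): distance = 5
Point 39 (class 0): distance = 5
Point 39 (class 1): distance = 5
K=5 nearest neighbors: classes = [0, 0, 0, 0, 1]
Votes for class 1: 1 / 5
Majority vote => class 0

0


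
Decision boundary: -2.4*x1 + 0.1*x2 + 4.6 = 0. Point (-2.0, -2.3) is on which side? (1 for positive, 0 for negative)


Compute -2.4 * -2.0 + 0.1 * -2.3 + 4.6
= 4.8 + -0.23 + 4.6
= 9.17
Since 9.17 >= 0, the point is on the positive side.

1


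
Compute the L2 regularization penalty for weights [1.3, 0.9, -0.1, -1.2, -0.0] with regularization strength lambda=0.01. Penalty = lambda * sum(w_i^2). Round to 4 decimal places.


Squaring each weight:
1.3^2 = 1.69
0.9^2 = 0.81
(-0.1)^2 = 0.01
(-1.2)^2 = 1.44
(-0.0)^2 = 0.0
Sum of squares = 3.95
Penalty = 0.01 * 3.95 = 0.0395

0.0395


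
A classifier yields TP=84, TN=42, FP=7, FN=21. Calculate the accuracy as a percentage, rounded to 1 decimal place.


Accuracy = (TP + TN) / (TP + TN + FP + FN) * 100
= (84 + 42) / (84 + 42 + 7 + 21)
= 126 / 154
= 0.8182
= 81.8%

81.8


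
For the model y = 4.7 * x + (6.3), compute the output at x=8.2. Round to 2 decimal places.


y = 4.7 * 8.2 + (6.3)
= 38.54 + (6.3)
= 44.84

44.84


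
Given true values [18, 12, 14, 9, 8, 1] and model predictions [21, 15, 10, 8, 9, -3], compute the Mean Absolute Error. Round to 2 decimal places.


Absolute errors: [3, 3, 4, 1, 1, 4]
Sum of absolute errors = 16
MAE = 16 / 6 = 2.67

2.67


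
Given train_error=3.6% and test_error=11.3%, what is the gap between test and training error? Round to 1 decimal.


Generalization gap = test_error - train_error
= 11.3 - 3.6
= 7.7%
A moderate gap.

7.7


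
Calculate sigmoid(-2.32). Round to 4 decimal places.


sigmoid(z) = 1 / (1 + exp(-z))
exp(-(-2.32)) = exp(2.32) = 10.1757
1 + 10.1757 = 11.1757
1 / 11.1757 = 0.0895

0.0895


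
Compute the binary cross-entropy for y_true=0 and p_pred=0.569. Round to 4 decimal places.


For y=0: Loss = -log(1-p)
= -log(1 - 0.569)
= -log(0.431)
= -(-0.8416)
= 0.8416

0.8416


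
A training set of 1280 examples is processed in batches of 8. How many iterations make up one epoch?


Iterations per epoch = dataset_size / batch_size
= 1280 / 8
= 160

160


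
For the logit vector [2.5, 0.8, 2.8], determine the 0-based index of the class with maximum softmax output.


Softmax is a monotonic transformation, so it preserves the argmax.
We need to find the index of the maximum logit.
Index 0: 2.5
Index 1: 0.8
Index 2: 2.8
Maximum logit = 2.8 at index 2

2


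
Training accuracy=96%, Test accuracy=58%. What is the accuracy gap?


Gap = train_accuracy - test_accuracy
= 96 - 58
= 38%
This large gap strongly indicates overfitting.

38


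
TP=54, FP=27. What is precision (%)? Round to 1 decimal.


Precision = TP / (TP + FP) * 100
= 54 / (54 + 27)
= 54 / 81
= 0.6667
= 66.7%

66.7


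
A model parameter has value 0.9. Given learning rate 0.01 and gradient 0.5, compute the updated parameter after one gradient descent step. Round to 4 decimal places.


w_new = w_old - lr * gradient
= 0.9 - 0.01 * 0.5
= 0.9 - (0.005)
= 0.8950

0.8950


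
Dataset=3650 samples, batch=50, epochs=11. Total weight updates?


Iterations per epoch = 3650 / 50 = 73
Total updates = iterations_per_epoch * epochs
= 73 * 11
= 803

803


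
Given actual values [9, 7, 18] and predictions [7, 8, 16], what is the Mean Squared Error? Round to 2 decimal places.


Differences: [2, -1, 2]
Squared errors: [4, 1, 4]
Sum of squared errors = 9
MSE = 9 / 3 = 3.00

3.00


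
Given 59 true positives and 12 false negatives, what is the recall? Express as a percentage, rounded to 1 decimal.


Recall = TP / (TP + FN) * 100
= 59 / (59 + 12)
= 59 / 71
= 0.831
= 83.1%

83.1


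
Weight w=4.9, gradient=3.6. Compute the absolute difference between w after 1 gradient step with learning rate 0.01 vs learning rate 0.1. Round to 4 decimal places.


With lr=0.01: w_new = 4.9 - 0.01 * 3.6 = 4.864
With lr=0.1: w_new = 4.9 - 0.1 * 3.6 = 4.54
Absolute difference = |4.864 - 4.54|
= 0.3240

0.3240


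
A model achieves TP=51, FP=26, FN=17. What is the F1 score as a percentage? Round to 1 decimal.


Precision = TP / (TP + FP) = 51 / 77 = 0.6623
Recall = TP / (TP + FN) = 51 / 68 = 0.75
F1 = 2 * P * R / (P + R)
= 2 * 0.6623 * 0.75 / (0.6623 + 0.75)
= 0.9935 / 1.4123
= 0.7034
As percentage: 70.3%

70.3


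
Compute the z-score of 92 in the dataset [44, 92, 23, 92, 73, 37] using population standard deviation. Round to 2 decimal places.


Mean = (44 + 92 + 23 + 92 + 73 + 37) / 6 = 60.1667
Variance = sum((x_i - mean)^2) / n = 728.4722
Std = sqrt(728.4722) = 26.9902
Z = (x - mean) / std
= (92 - 60.1667) / 26.9902
= 31.8333 / 26.9902
= 1.18

1.18


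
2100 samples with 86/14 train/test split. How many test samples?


Train samples = 2100 * 86% = 1806
Test samples = 2100 - 1806
= 294

294


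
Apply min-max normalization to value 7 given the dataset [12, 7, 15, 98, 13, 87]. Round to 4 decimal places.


Min = 7, Max = 98
Range = 98 - 7 = 91
Scaled = (x - min) / (max - min)
= (7 - 7) / 91
= 0 / 91
= 0.0000

0.0000


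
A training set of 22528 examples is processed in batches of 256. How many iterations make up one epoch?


Iterations per epoch = dataset_size / batch_size
= 22528 / 256
= 88

88


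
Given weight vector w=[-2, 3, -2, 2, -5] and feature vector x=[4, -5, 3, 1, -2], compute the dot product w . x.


Element-wise products:
-2 * 4 = -8
3 * -5 = -15
-2 * 3 = -6
2 * 1 = 2
-5 * -2 = 10
Sum = -8 + -15 + -6 + 2 + 10
= -17

-17


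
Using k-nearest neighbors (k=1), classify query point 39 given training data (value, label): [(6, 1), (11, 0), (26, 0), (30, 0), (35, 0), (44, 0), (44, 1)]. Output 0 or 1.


Distances from query 39:
Point 35 (class 0): distance = 4
K=1 nearest neighbors: classes = [0]
Votes for class 1: 0 / 1
Majority vote => class 0

0


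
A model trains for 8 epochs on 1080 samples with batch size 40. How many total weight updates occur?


Iterations per epoch = 1080 / 40 = 27
Total updates = iterations_per_epoch * epochs
= 27 * 8
= 216

216


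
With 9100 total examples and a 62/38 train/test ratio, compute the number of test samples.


Train samples = 9100 * 62% = 5642
Test samples = 9100 - 5642
= 3458

3458


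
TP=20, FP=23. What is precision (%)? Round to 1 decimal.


Precision = TP / (TP + FP) * 100
= 20 / (20 + 23)
= 20 / 43
= 0.4651
= 46.5%

46.5


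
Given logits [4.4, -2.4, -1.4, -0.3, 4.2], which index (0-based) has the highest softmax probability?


Softmax is a monotonic transformation, so it preserves the argmax.
We need to find the index of the maximum logit.
Index 0: 4.4
Index 1: -2.4
Index 2: -1.4
Index 3: -0.3
Index 4: 4.2
Maximum logit = 4.4 at index 0

0


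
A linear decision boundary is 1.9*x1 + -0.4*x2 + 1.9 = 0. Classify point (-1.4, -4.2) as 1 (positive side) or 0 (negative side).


Compute 1.9 * -1.4 + -0.4 * -4.2 + 1.9
= -2.66 + 1.68 + 1.9
= 0.92
Since 0.92 >= 0, the point is on the positive side.

1


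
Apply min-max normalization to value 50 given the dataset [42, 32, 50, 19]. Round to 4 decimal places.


Min = 19, Max = 50
Range = 50 - 19 = 31
Scaled = (x - min) / (max - min)
= (50 - 19) / 31
= 31 / 31
= 1.0000

1.0000


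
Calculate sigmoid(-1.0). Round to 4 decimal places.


sigmoid(z) = 1 / (1 + exp(-z))
exp(-(-1.0)) = exp(1.0) = 2.7183
1 + 2.7183 = 3.7183
1 / 3.7183 = 0.2689

0.2689


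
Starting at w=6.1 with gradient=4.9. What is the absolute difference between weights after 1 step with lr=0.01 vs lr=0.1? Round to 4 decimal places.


With lr=0.01: w_new = 6.1 - 0.01 * 4.9 = 6.051
With lr=0.1: w_new = 6.1 - 0.1 * 4.9 = 5.61
Absolute difference = |6.051 - 5.61|
= 0.4410

0.4410


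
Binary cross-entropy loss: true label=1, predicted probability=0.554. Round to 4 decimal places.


For y=1: Loss = -log(p)
= -log(0.554)
= -(-0.5906)
= 0.5906

0.5906


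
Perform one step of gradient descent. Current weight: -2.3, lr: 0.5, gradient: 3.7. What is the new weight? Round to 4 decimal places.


w_new = w_old - lr * gradient
= -2.3 - 0.5 * 3.7
= -2.3 - (1.85)
= -4.1500

-4.1500


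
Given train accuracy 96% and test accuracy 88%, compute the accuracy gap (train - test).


Gap = train_accuracy - test_accuracy
= 96 - 88
= 8%
This moderate gap may indicate mild overfitting.

8


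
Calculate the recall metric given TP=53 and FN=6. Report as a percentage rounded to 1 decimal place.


Recall = TP / (TP + FN) * 100
= 53 / (53 + 6)
= 53 / 59
= 0.8983
= 89.8%

89.8


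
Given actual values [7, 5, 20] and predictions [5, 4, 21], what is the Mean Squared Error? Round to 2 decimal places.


Differences: [2, 1, -1]
Squared errors: [4, 1, 1]
Sum of squared errors = 6
MSE = 6 / 3 = 2.00

2.00


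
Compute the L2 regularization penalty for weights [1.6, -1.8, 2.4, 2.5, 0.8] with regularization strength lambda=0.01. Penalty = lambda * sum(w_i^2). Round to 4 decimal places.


Squaring each weight:
1.6^2 = 2.56
(-1.8)^2 = 3.24
2.4^2 = 5.76
2.5^2 = 6.25
0.8^2 = 0.64
Sum of squares = 18.45
Penalty = 0.01 * 18.45 = 0.1845

0.1845


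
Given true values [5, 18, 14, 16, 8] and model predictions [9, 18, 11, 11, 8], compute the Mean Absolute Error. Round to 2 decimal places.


Absolute errors: [4, 0, 3, 5, 0]
Sum of absolute errors = 12
MAE = 12 / 5 = 2.40

2.40


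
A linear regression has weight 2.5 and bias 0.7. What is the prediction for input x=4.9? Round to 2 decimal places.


y = 2.5 * 4.9 + (0.7)
= 12.25 + (0.7)
= 12.95

12.95


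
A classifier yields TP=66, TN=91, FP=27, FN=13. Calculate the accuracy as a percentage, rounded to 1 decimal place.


Accuracy = (TP + TN) / (TP + TN + FP + FN) * 100
= (66 + 91) / (66 + 91 + 27 + 13)
= 157 / 197
= 0.797
= 79.7%

79.7


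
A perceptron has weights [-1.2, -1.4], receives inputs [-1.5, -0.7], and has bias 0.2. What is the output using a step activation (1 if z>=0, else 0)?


z = w . x + b
= -1.2*-1.5 + -1.4*-0.7 + 0.2
= 1.8 + 0.98 + 0.2
= 2.78 + 0.2
= 2.98
Since z = 2.98 >= 0, output = 1

1


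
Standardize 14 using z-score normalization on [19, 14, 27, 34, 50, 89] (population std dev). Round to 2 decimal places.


Mean = (19 + 14 + 27 + 34 + 50 + 89) / 6 = 38.8333
Variance = sum((x_i - mean)^2) / n = 635.8056
Std = sqrt(635.8056) = 25.2152
Z = (x - mean) / std
= (14 - 38.8333) / 25.2152
= -24.8333 / 25.2152
= -0.98

-0.98


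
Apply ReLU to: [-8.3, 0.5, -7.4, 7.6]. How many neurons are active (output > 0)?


ReLU(x) = max(0, x) for each element:
ReLU(-8.3) = 0
ReLU(0.5) = 0.5
ReLU(-7.4) = 0
ReLU(7.6) = 7.6
Active neurons (>0): 2

2


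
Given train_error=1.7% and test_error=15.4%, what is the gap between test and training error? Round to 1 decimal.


Generalization gap = test_error - train_error
= 15.4 - 1.7
= 13.7%
A large gap suggests overfitting.

13.7


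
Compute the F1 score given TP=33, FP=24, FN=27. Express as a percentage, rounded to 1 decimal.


Precision = TP / (TP + FP) = 33 / 57 = 0.5789
Recall = TP / (TP + FN) = 33 / 60 = 0.55
F1 = 2 * P * R / (P + R)
= 2 * 0.5789 * 0.55 / (0.5789 + 0.55)
= 0.6368 / 1.1289
= 0.5641
As percentage: 56.4%

56.4


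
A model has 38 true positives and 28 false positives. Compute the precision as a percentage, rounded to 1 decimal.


Precision = TP / (TP + FP) * 100
= 38 / (38 + 28)
= 38 / 66
= 0.5758
= 57.6%

57.6


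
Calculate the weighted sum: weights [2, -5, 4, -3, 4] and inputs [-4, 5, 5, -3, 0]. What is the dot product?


Element-wise products:
2 * -4 = -8
-5 * 5 = -25
4 * 5 = 20
-3 * -3 = 9
4 * 0 = 0
Sum = -8 + -25 + 20 + 9 + 0
= -4

-4


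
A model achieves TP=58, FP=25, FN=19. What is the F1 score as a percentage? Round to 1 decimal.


Precision = TP / (TP + FP) = 58 / 83 = 0.6988
Recall = TP / (TP + FN) = 58 / 77 = 0.7532
F1 = 2 * P * R / (P + R)
= 2 * 0.6988 * 0.7532 / (0.6988 + 0.7532)
= 1.0527 / 1.452
= 0.725
As percentage: 72.5%

72.5


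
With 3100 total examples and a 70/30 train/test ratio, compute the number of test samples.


Train samples = 3100 * 70% = 2170
Test samples = 3100 - 2170
= 930

930


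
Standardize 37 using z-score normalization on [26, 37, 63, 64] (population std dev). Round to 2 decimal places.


Mean = (26 + 37 + 63 + 64) / 4 = 47.5
Variance = sum((x_i - mean)^2) / n = 271.25
Std = sqrt(271.25) = 16.4697
Z = (x - mean) / std
= (37 - 47.5) / 16.4697
= -10.5 / 16.4697
= -0.64

-0.64


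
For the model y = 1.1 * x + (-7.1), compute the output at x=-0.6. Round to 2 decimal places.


y = 1.1 * -0.6 + (-7.1)
= -0.66 + (-7.1)
= -7.76

-7.76


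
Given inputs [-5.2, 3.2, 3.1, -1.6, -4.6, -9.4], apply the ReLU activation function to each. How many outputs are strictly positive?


ReLU(x) = max(0, x) for each element:
ReLU(-5.2) = 0
ReLU(3.2) = 3.2
ReLU(3.1) = 3.1
ReLU(-1.6) = 0
ReLU(-4.6) = 0
ReLU(-9.4) = 0
Active neurons (>0): 2

2


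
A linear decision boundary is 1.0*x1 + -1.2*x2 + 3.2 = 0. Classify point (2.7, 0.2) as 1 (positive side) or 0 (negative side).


Compute 1.0 * 2.7 + -1.2 * 0.2 + 3.2
= 2.7 + -0.24 + 3.2
= 5.66
Since 5.66 >= 0, the point is on the positive side.

1


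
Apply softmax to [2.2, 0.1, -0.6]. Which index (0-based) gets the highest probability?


Softmax is a monotonic transformation, so it preserves the argmax.
We need to find the index of the maximum logit.
Index 0: 2.2
Index 1: 0.1
Index 2: -0.6
Maximum logit = 2.2 at index 0

0


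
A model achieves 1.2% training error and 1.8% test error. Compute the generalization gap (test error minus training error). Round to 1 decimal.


Generalization gap = test_error - train_error
= 1.8 - 1.2
= 0.6%
A small gap suggests good generalization.

0.6


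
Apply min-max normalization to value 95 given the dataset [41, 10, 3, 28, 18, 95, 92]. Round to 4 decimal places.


Min = 3, Max = 95
Range = 95 - 3 = 92
Scaled = (x - min) / (max - min)
= (95 - 3) / 92
= 92 / 92
= 1.0000

1.0000


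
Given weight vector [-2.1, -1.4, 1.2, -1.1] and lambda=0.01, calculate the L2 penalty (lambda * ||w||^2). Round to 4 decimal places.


Squaring each weight:
(-2.1)^2 = 4.41
(-1.4)^2 = 1.96
1.2^2 = 1.44
(-1.1)^2 = 1.21
Sum of squares = 9.02
Penalty = 0.01 * 9.02 = 0.0902

0.0902


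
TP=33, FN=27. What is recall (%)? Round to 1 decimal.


Recall = TP / (TP + FN) * 100
= 33 / (33 + 27)
= 33 / 60
= 0.55
= 55.0%

55.0


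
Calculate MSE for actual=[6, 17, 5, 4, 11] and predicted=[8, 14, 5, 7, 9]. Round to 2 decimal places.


Differences: [-2, 3, 0, -3, 2]
Squared errors: [4, 9, 0, 9, 4]
Sum of squared errors = 26
MSE = 26 / 5 = 5.20

5.20


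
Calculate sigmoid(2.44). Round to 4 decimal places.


sigmoid(z) = 1 / (1 + exp(-z))
exp(-(2.44)) = exp(-2.44) = 0.0872
1 + 0.0872 = 1.0872
1 / 1.0872 = 0.9198

0.9198


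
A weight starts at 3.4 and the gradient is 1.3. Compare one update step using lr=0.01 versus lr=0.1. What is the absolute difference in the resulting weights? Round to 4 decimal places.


With lr=0.01: w_new = 3.4 - 0.01 * 1.3 = 3.387
With lr=0.1: w_new = 3.4 - 0.1 * 1.3 = 3.27
Absolute difference = |3.387 - 3.27|
= 0.1170

0.1170


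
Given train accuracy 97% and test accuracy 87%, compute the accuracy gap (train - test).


Gap = train_accuracy - test_accuracy
= 97 - 87
= 10%
This moderate gap may indicate mild overfitting.

10


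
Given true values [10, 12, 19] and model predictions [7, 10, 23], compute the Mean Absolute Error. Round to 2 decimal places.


Absolute errors: [3, 2, 4]
Sum of absolute errors = 9
MAE = 9 / 3 = 3.00

3.00


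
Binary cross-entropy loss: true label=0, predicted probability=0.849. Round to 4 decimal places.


For y=0: Loss = -log(1-p)
= -log(1 - 0.849)
= -log(0.151)
= -(-1.8905)
= 1.8905

1.8905


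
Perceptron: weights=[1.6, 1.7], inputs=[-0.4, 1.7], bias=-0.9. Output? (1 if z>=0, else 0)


z = w . x + b
= 1.6*-0.4 + 1.7*1.7 + -0.9
= -0.64 + 2.89 + -0.9
= 2.25 + -0.9
= 1.35
Since z = 1.35 >= 0, output = 1

1


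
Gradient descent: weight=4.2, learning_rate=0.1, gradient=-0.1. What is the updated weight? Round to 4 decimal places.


w_new = w_old - lr * gradient
= 4.2 - 0.1 * -0.1
= 4.2 - (-0.01)
= 4.2100

4.2100


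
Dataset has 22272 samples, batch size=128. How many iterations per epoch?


Iterations per epoch = dataset_size / batch_size
= 22272 / 128
= 174

174


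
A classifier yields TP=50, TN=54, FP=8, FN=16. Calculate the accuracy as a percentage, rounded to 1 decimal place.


Accuracy = (TP + TN) / (TP + TN + FP + FN) * 100
= (50 + 54) / (50 + 54 + 8 + 16)
= 104 / 128
= 0.8125
= 81.3%

81.3


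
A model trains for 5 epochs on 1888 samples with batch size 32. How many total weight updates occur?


Iterations per epoch = 1888 / 32 = 59
Total updates = iterations_per_epoch * epochs
= 59 * 5
= 295

295


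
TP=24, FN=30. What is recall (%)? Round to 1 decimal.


Recall = TP / (TP + FN) * 100
= 24 / (24 + 30)
= 24 / 54
= 0.4444
= 44.4%

44.4


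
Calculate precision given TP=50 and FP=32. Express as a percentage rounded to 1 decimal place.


Precision = TP / (TP + FP) * 100
= 50 / (50 + 32)
= 50 / 82
= 0.6098
= 61.0%

61.0


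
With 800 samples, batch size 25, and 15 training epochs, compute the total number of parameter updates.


Iterations per epoch = 800 / 25 = 32
Total updates = iterations_per_epoch * epochs
= 32 * 15
= 480

480


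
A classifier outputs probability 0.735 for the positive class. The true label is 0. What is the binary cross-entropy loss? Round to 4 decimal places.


For y=0: Loss = -log(1-p)
= -log(1 - 0.735)
= -log(0.265)
= -(-1.328)
= 1.3280

1.3280


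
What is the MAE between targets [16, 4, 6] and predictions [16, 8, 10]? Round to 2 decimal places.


Absolute errors: [0, 4, 4]
Sum of absolute errors = 8
MAE = 8 / 3 = 2.67

2.67


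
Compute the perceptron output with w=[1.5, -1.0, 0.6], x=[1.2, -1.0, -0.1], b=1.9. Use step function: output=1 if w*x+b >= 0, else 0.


z = w . x + b
= 1.5*1.2 + -1.0*-1.0 + 0.6*-0.1 + 1.9
= 1.8 + 1.0 + -0.06 + 1.9
= 2.74 + 1.9
= 4.64
Since z = 4.64 >= 0, output = 1

1


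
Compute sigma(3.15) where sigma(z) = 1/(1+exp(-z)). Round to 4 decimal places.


sigmoid(z) = 1 / (1 + exp(-z))
exp(-(3.15)) = exp(-3.15) = 0.0429
1 + 0.0429 = 1.0429
1 / 1.0429 = 0.9589

0.9589


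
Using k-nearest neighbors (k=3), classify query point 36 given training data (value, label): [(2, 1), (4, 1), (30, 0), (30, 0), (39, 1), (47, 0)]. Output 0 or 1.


Distances from query 36:
Point 39 (class 1): distance = 3
Point 30 (class 0): distance = 6
Point 30 (class 0): distance = 6
K=3 nearest neighbors: classes = [1, 0, 0]
Votes for class 1: 1 / 3
Majority vote => class 0

0


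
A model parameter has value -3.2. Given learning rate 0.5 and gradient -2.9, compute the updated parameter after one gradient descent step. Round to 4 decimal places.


w_new = w_old - lr * gradient
= -3.2 - 0.5 * -2.9
= -3.2 - (-1.45)
= -1.7500

-1.7500


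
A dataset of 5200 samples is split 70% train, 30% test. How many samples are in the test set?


Train samples = 5200 * 70% = 3640
Test samples = 5200 - 3640
= 1560

1560


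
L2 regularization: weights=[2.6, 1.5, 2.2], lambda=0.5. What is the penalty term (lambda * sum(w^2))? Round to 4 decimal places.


Squaring each weight:
2.6^2 = 6.76
1.5^2 = 2.25
2.2^2 = 4.84
Sum of squares = 13.85
Penalty = 0.5 * 13.85 = 6.9250

6.9250


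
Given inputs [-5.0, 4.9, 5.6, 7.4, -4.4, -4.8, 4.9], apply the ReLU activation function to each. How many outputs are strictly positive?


ReLU(x) = max(0, x) for each element:
ReLU(-5.0) = 0
ReLU(4.9) = 4.9
ReLU(5.6) = 5.6
ReLU(7.4) = 7.4
ReLU(-4.4) = 0
ReLU(-4.8) = 0
ReLU(4.9) = 4.9
Active neurons (>0): 4

4


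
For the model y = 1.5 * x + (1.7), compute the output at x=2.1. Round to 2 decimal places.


y = 1.5 * 2.1 + (1.7)
= 3.15 + (1.7)
= 4.85

4.85


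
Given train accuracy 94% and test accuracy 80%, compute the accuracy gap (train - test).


Gap = train_accuracy - test_accuracy
= 94 - 80
= 14%
This gap suggests the model is overfitting.

14


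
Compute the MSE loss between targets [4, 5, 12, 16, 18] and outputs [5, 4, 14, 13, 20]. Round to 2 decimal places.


Differences: [-1, 1, -2, 3, -2]
Squared errors: [1, 1, 4, 9, 4]
Sum of squared errors = 19
MSE = 19 / 5 = 3.80

3.80


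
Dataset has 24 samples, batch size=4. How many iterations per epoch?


Iterations per epoch = dataset_size / batch_size
= 24 / 4
= 6

6


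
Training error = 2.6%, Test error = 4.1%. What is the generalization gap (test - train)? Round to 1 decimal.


Generalization gap = test_error - train_error
= 4.1 - 2.6
= 1.5%
A small gap suggests good generalization.

1.5


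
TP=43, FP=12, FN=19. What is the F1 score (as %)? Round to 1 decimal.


Precision = TP / (TP + FP) = 43 / 55 = 0.7818
Recall = TP / (TP + FN) = 43 / 62 = 0.6935
F1 = 2 * P * R / (P + R)
= 2 * 0.7818 * 0.6935 / (0.7818 + 0.6935)
= 1.0845 / 1.4754
= 0.735
As percentage: 73.5%

73.5


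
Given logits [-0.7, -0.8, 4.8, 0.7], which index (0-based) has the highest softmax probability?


Softmax is a monotonic transformation, so it preserves the argmax.
We need to find the index of the maximum logit.
Index 0: -0.7
Index 1: -0.8
Index 2: 4.8
Index 3: 0.7
Maximum logit = 4.8 at index 2

2


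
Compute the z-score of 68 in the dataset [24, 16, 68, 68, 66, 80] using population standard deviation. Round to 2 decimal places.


Mean = (24 + 16 + 68 + 68 + 66 + 80) / 6 = 53.6667
Variance = sum((x_i - mean)^2) / n = 592.5556
Std = sqrt(592.5556) = 24.3425
Z = (x - mean) / std
= (68 - 53.6667) / 24.3425
= 14.3333 / 24.3425
= 0.59

0.59


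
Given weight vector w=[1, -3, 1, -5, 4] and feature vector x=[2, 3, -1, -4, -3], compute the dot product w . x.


Element-wise products:
1 * 2 = 2
-3 * 3 = -9
1 * -1 = -1
-5 * -4 = 20
4 * -3 = -12
Sum = 2 + -9 + -1 + 20 + -12
= 0

0


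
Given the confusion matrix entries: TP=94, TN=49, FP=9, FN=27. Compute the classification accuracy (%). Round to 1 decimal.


Accuracy = (TP + TN) / (TP + TN + FP + FN) * 100
= (94 + 49) / (94 + 49 + 9 + 27)
= 143 / 179
= 0.7989
= 79.9%

79.9


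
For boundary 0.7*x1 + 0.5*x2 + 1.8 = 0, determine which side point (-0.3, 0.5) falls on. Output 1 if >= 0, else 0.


Compute 0.7 * -0.3 + 0.5 * 0.5 + 1.8
= -0.21 + 0.25 + 1.8
= 1.84
Since 1.84 >= 0, the point is on the positive side.

1


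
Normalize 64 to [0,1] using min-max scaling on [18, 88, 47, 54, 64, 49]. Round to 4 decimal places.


Min = 18, Max = 88
Range = 88 - 18 = 70
Scaled = (x - min) / (max - min)
= (64 - 18) / 70
= 46 / 70
= 0.6571

0.6571


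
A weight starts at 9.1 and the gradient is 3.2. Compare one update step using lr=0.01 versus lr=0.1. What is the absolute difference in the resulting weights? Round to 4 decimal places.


With lr=0.01: w_new = 9.1 - 0.01 * 3.2 = 9.068
With lr=0.1: w_new = 9.1 - 0.1 * 3.2 = 8.78
Absolute difference = |9.068 - 8.78|
= 0.2880

0.2880


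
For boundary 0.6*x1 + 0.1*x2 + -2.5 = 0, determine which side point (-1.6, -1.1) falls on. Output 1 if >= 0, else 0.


Compute 0.6 * -1.6 + 0.1 * -1.1 + -2.5
= -0.96 + -0.11 + -2.5
= -3.57
Since -3.57 < 0, the point is on the negative side.

0


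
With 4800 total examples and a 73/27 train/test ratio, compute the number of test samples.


Train samples = 4800 * 73% = 3504
Test samples = 4800 - 3504
= 1296

1296


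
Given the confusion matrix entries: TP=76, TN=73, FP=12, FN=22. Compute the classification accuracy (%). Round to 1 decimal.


Accuracy = (TP + TN) / (TP + TN + FP + FN) * 100
= (76 + 73) / (76 + 73 + 12 + 22)
= 149 / 183
= 0.8142
= 81.4%

81.4


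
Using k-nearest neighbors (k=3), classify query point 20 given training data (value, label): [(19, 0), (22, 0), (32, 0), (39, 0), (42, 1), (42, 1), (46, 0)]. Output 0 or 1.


Distances from query 20:
Point 19 (class 0): distance = 1
Point 22 (class 0): distance = 2
Point 32 (class 0): distance = 12
K=3 nearest neighbors: classes = [0, 0, 0]
Votes for class 1: 0 / 3
Majority vote => class 0

0


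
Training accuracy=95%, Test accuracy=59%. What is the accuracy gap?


Gap = train_accuracy - test_accuracy
= 95 - 59
= 36%
This large gap strongly indicates overfitting.

36


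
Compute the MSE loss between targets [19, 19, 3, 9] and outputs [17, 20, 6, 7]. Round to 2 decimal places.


Differences: [2, -1, -3, 2]
Squared errors: [4, 1, 9, 4]
Sum of squared errors = 18
MSE = 18 / 4 = 4.50

4.50


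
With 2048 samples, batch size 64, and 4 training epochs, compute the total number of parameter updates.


Iterations per epoch = 2048 / 64 = 32
Total updates = iterations_per_epoch * epochs
= 32 * 4
= 128

128


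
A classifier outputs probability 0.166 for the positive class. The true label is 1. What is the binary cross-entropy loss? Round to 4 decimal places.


For y=1: Loss = -log(p)
= -log(0.166)
= -(-1.7958)
= 1.7958

1.7958


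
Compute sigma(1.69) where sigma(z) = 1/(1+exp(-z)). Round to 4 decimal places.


sigmoid(z) = 1 / (1 + exp(-z))
exp(-(1.69)) = exp(-1.69) = 0.1845
1 + 0.1845 = 1.1845
1 / 1.1845 = 0.8442

0.8442


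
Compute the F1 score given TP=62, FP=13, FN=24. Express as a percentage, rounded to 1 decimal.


Precision = TP / (TP + FP) = 62 / 75 = 0.8267
Recall = TP / (TP + FN) = 62 / 86 = 0.7209
F1 = 2 * P * R / (P + R)
= 2 * 0.8267 * 0.7209 / (0.8267 + 0.7209)
= 1.1919 / 1.5476
= 0.7702
As percentage: 77.0%

77.0


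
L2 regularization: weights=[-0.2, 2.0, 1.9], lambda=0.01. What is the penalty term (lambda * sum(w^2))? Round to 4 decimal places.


Squaring each weight:
(-0.2)^2 = 0.04
2.0^2 = 4.0
1.9^2 = 3.61
Sum of squares = 7.65
Penalty = 0.01 * 7.65 = 0.0765

0.0765


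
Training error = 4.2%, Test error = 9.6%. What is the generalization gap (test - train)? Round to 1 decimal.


Generalization gap = test_error - train_error
= 9.6 - 4.2
= 5.4%
A moderate gap.

5.4


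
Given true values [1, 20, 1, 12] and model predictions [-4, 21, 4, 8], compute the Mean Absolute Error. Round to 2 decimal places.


Absolute errors: [5, 1, 3, 4]
Sum of absolute errors = 13
MAE = 13 / 4 = 3.25

3.25


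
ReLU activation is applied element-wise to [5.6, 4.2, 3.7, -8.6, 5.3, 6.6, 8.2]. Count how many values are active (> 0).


ReLU(x) = max(0, x) for each element:
ReLU(5.6) = 5.6
ReLU(4.2) = 4.2
ReLU(3.7) = 3.7
ReLU(-8.6) = 0
ReLU(5.3) = 5.3
ReLU(6.6) = 6.6
ReLU(8.2) = 8.2
Active neurons (>0): 6

6


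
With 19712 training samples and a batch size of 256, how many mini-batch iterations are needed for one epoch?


Iterations per epoch = dataset_size / batch_size
= 19712 / 256
= 77

77


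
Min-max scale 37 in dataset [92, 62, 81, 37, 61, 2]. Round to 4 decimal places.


Min = 2, Max = 92
Range = 92 - 2 = 90
Scaled = (x - min) / (max - min)
= (37 - 2) / 90
= 35 / 90
= 0.3889

0.3889


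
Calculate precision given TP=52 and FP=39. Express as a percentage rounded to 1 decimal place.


Precision = TP / (TP + FP) * 100
= 52 / (52 + 39)
= 52 / 91
= 0.5714
= 57.1%

57.1
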